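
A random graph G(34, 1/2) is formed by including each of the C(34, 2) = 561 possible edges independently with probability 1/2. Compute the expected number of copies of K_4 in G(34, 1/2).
E[# K_4] = C(34, 4) · (1/2)^C(4, 2) = 46376 / 2^6 = 5797/8 = 724.625

For each 4-subset S of vertices (there are C(34, 4) = 46376 such S), let X_S = 1 if S induces a K_4 (all C(4, 2) = 6 edges present). Then P(X_S = 1) = (1/2)^6 = 1/64. By linearity of expectation, E[# K_4] = C(34, 4) · (1/2)^6 = 46376 / 64 = 5797/8 = 724.625.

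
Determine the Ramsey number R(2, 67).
R(2, 67) = 67

R(2, k) = k for all k ≥ 2: in a 2-colouring of K_k, either some edge is red (a red K_2) or all edges are blue (a blue K_k). And K_{66} coloured all-blue has no blue K_67, so R(2, 67) > 66. Hence R(2, 67) = 67.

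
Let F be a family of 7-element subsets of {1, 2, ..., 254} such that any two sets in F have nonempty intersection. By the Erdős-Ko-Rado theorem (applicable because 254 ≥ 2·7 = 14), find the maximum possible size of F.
max |F| = C(253, 6) = 343125759900

The Erdős-Ko-Rado theorem states: for n ≥ 2k, an intersecting family of k-subsets of an n-element set has size at most C(n − 1, k − 1), with equality for 'star' families {A ⊆ [n] : |A| = k, i ∈ A} (fix an element i). For n = 254, k = 7: C(253, 6) = 343125759900.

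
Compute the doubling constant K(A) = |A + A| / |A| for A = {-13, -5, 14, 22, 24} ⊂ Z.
K = |A + A| / |A| = 14/5

Enumerate A + A = {a + b : a, b ∈ A}. With |A| = 5, there are |A|^2 = 25 ordered sum pairs; collecting distinct values, A + A = {-26, -18, -10, 1, 9, 11, 17, 19, 28, 36, 38, 44, 46, 48}, so |A + A| = 14. Thus K = 14/5. For comparison, the minimum possible |A + A| over all 5-element sets is 2·5 − 1 = 9 (so min K = 9/5), attained only by arithmetic progressions.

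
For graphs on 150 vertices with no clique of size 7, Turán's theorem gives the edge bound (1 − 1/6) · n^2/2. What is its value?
Turán density bound = (5/6) · 150^2/2 = 9375

Turán's theorem: ex(n, K_{r+1}) is achieved by the complete r-partite Turán graph T(n, r) with parts as balanced as possible, and is at most (1 − 1/r) · n^2/2. For r = 6, n = 150: the density bound is (5/6) · 22500/2 = 9375. Since 6 ∣ 150, the Turán graph T(150, 6) has parts of equal size 25, and its edge count e(T(150, 6)) = 9375 attains the density bound exactly.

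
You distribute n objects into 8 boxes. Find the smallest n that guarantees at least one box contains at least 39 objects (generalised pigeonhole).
n = (39 − 1)·8 + 1 = 305

By the generalised pigeonhole principle, to guarantee some box contains ≥ r objects we need more than (r − 1) · k objects total. Threshold: n = (r − 1) · k + 1. With r = 39 and k = 8: n = 38 · 8 + 1 = 304 + 1 = 305. For n = 304 = 38 · 8, we can put exactly 38 objects in every box, avoiding 39 in any single one — so 305 is tight.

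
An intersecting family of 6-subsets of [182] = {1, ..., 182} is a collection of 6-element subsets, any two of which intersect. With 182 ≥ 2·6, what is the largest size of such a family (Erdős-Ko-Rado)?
max |F| = C(181, 5) = 1531144341

Erdős-Ko-Rado (1961): when n ≥ 2k, max |F| = C(n−1, k−1). The bound is attained by the star {A : i ∈ A} for any fixed i ∈ [n]. Here C(182−1, 6−1) = C(181, 5) = 1531144341.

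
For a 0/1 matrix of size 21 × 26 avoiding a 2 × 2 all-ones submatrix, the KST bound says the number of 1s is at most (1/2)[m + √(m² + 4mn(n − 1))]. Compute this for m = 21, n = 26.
z(21, 26; 2, 2) ≤ (1/2)[21 + √(21² + 4·21·26·25)] = (1/2)[21 + √55041] = 127.8041

Kővári–Sós–Turán: let r_1, ..., r_21 be the row sums and z = Σ r_i the total number of 1s. Each pair of columns can share at most one row with both entries 1 (else a 2×2 all-ones block appears), so Σ_i C(r_i, 2) ≤ C(26, 2) = 325. By convexity Σ_i C(r_i, 2) ≥ 21·C(z/21, 2) = z(z − 21)/(2·21), giving z² − 21z − 21·26·25 ≤ 0 and hence z ≤ (1/2)[21 + √(441 + 4·13650)] = (1/2)[21 + √55041] ≈ (1/2)(21 + 234.6082) = 127.8041.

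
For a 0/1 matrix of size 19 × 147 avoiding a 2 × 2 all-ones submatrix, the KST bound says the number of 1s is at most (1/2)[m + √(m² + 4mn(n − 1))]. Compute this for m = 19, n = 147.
z(19, 147; 2, 2) ≤ (1/2)[19 + √(19² + 4·19·147·146)] = (1/2)[19 + √1631473] = 648.1456

Kővári–Sós–Turán: let r_1, ..., r_19 be the row sums and z = Σ r_i the total number of 1s. Each pair of columns can share at most one row with both entries 1 (else a 2×2 all-ones block appears), so Σ_i C(r_i, 2) ≤ C(147, 2) = 10731. By convexity Σ_i C(r_i, 2) ≥ 19·C(z/19, 2) = z(z − 19)/(2·19), giving z² − 19z − 19·147·146 ≤ 0 and hence z ≤ (1/2)[19 + √(361 + 4·407778)] = (1/2)[19 + √1631473] ≈ (1/2)(19 + 1277.2913) = 648.1456.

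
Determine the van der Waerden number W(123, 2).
W(123, 2) = 123 + 1 = 124

A 2-term AP is any pair of integers, so a monochromatic 2-AP exists iff some colour is used at least twice. With 123 colours, the colouring i ↦ i on {1, ..., 123} uses each colour once, avoiding any monochromatic pair, so W(123, 2) > 123. For {1, ..., 124}, pigeonhole forces two integers of the same colour, which form a monochromatic 2-AP. Hence W(123, 2) = 124.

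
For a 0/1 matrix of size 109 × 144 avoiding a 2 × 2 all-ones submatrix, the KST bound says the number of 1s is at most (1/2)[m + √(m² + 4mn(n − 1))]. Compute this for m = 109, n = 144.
z(109, 144; 2, 2) ≤ (1/2)[109 + √(109² + 4·109·144·143)] = (1/2)[109 + √8989993] = 1553.6659

Kővári–Sós–Turán: let r_1, ..., r_109 be the row sums and z = Σ r_i the total number of 1s. Each pair of columns can share at most one row with both entries 1 (else a 2×2 all-ones block appears), so Σ_i C(r_i, 2) ≤ C(144, 2) = 10296. By convexity Σ_i C(r_i, 2) ≥ 109·C(z/109, 2) = z(z − 109)/(2·109), giving z² − 109z − 109·144·143 ≤ 0 and hence z ≤ (1/2)[109 + √(11881 + 4·2244528)] = (1/2)[109 + √8989993] ≈ (1/2)(109 + 2998.3317) = 1553.6659.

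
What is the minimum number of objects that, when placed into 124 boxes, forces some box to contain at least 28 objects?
n = (28 − 1)·124 + 1 = 3349

By the generalised pigeonhole principle, to guarantee some box contains ≥ r objects we need more than (r − 1) · k objects total. Threshold: n = (r − 1) · k + 1. With r = 28 and k = 124: n = 27 · 124 + 1 = 3348 + 1 = 3349. For n = 3348 = 27 · 124, we can put exactly 27 objects in every box, avoiding 28 in any single one — so 3349 is tight.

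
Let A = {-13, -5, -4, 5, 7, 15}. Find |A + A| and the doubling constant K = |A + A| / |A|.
K = |A + A| / |A| = 18/6 = 3

Enumerate A + A = {a + b : a, b ∈ A}. With |A| = 6, there are |A|^2 = 36 ordered sum pairs; collecting distinct values, A + A = {-26, -18, -17, -10, -9, -8, -6, 0, 1, 2, 3, 10, 11, 12, 14, 20, 22, 30}, so |A + A| = 18. Thus K = 18/6 = 3. For comparison, the minimum possible |A + A| over all 6-element sets is 2·6 − 1 = 11 (so min K = 11/6), attained only by arithmetic progressions.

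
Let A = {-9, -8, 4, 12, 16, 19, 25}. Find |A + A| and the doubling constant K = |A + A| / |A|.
K = |A + A| / |A| = 26/7

Enumerate A + A = {a + b : a, b ∈ A}. With |A| = 7, there are |A|^2 = 49 ordered sum pairs; collecting distinct values, A + A = {-18, -17, -16, -5, -4, 3, 4, 7, 8, 10, 11, 16, 17, 20, 23, 24, 28, 29, 31, 32, 35, 37, 38, 41, 44, 50}, so |A + A| = 26. Thus K = 26/7. For comparison, the minimum possible |A + A| over all 7-element sets is 2·7 − 1 = 13 (so min K = 13/7), attained only by arithmetic progressions.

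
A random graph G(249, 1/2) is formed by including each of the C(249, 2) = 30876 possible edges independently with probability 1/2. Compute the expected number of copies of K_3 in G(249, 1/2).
E[# K_3] = C(249, 3) · (1/2)^C(3, 2) = 2542124 / 2^3 = 635531/2 = 317765.5

For each 3-subset S of vertices (there are C(249, 3) = 2542124 such S), let X_S = 1 if S induces a K_3 (all C(3, 2) = 3 edges present). Then P(X_S = 1) = (1/2)^3 = 1/8. By linearity of expectation, E[# K_3] = C(249, 3) · (1/2)^3 = 2542124 / 8 = 635531/2 = 317765.5.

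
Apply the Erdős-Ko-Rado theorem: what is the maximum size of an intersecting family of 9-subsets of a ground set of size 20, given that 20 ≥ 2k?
max |F| = C(19, 8) = 75582

Erdős-Ko-Rado (1961): when n ≥ 2k, max |F| = C(n−1, k−1). The bound is attained by the star {A : i ∈ A} for any fixed i ∈ [n]. Here C(20−1, 9−1) = C(19, 8) = 75582.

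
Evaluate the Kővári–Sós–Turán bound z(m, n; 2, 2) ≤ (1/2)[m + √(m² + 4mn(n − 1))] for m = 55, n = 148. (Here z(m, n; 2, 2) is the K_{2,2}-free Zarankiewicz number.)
z(55, 148; 2, 2) ≤ (1/2)[55 + √(55² + 4·55·148·147)] = (1/2)[55 + √4789345] = 1121.7286

Kővári–Sós–Turán: let r_1, ..., r_55 be the row sums and z = Σ r_i the total number of 1s. Each pair of columns can share at most one row with both entries 1 (else a 2×2 all-ones block appears), so Σ_i C(r_i, 2) ≤ C(148, 2) = 10878. By convexity Σ_i C(r_i, 2) ≥ 55·C(z/55, 2) = z(z − 55)/(2·55), giving z² − 55z − 55·148·147 ≤ 0 and hence z ≤ (1/2)[55 + √(3025 + 4·1196580)] = (1/2)[55 + √4789345] ≈ (1/2)(55 + 2188.4572) = 1121.7286.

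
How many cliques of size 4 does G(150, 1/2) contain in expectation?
E[# K_4] = C(150, 4) · (1/2)^C(4, 2) = 20260275 / 2^6 = 316566.796875

For each 4-subset S of vertices (there are C(150, 4) = 20260275 such S), let X_S = 1 if S induces a K_4 (all C(4, 2) = 6 edges present). Then P(X_S = 1) = (1/2)^6 = 1/64. By linearity of expectation, E[# K_4] = C(150, 4) · (1/2)^6 = 20260275 / 64 = 316566.796875.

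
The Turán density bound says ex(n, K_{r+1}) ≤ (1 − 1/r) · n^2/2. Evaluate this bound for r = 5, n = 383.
Turán density bound = (4/5) · 383^2/2 = 293378/5 ≈ 58675.6

Turán's theorem: ex(n, K_{r+1}) is achieved by the complete r-partite Turán graph T(n, r) with parts as balanced as possible, and is at most (1 − 1/r) · n^2/2. For r = 5, n = 383: the density bound is (4/5) · 146689/2 = 293378/5 ≈ 58675.6. The integer-valued extremum is e(T(383, 5)) = 58675, which is strictly less than the density bound 293378/5 since 5 ∤ 383 (the parts of T(383, 5) cannot all be equal).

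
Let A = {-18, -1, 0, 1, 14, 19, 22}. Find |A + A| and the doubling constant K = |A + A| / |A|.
K = |A + A| / |A| = 26/7

Enumerate A + A = {a + b : a, b ∈ A}. With |A| = 7, there are |A|^2 = 49 ordered sum pairs; collecting distinct values, A + A = {-36, -19, -18, -17, -4, -2, -1, 0, 1, 2, 4, 13, 14, 15, 18, 19, 20, 21, 22, 23, 28, 33, 36, 38, 41, 44}, so |A + A| = 26. Thus K = 26/7. For comparison, the minimum possible |A + A| over all 7-element sets is 2·7 − 1 = 13 (so min K = 13/7), attained only by arithmetic progressions.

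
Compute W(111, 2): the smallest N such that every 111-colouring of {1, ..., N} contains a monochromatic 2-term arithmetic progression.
W(111, 2) = 111 + 1 = 112

A 2-term AP is any pair of integers, so a monochromatic 2-AP exists iff some colour is used at least twice. With 111 colours, the colouring i ↦ i on {1, ..., 111} uses each colour once, avoiding any monochromatic pair, so W(111, 2) > 111. For {1, ..., 112}, pigeonhole forces two integers of the same colour, which form a monochromatic 2-AP. Hence W(111, 2) = 112.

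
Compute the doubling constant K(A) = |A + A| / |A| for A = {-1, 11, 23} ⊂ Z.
K = |A + A| / |A| = 5/3

Enumerate A + A = {a + b : a, b ∈ A}. With |A| = 3, there are |A|^2 = 9 ordered sum pairs; collecting distinct values, A + A = {-2, 10, 22, 34, 46}, so |A + A| = 5. Thus K = 5/3. Here |A + A| = 2|A| − 1 = 5, the minimum possible — so K = 5/3 is minimal, which holds iff A is an arithmetic progression.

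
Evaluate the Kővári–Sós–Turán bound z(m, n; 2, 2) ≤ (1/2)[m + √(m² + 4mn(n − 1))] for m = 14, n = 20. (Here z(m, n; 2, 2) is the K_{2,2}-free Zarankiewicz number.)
z(14, 20; 2, 2) ≤ (1/2)[14 + √(14² + 4·14·20·19)] = (1/2)[14 + √21476] = 80.2735

Kővári–Sós–Turán: let r_1, ..., r_14 be the row sums and z = Σ r_i the total number of 1s. Each pair of columns can share at most one row with both entries 1 (else a 2×2 all-ones block appears), so Σ_i C(r_i, 2) ≤ C(20, 2) = 190. By convexity Σ_i C(r_i, 2) ≥ 14·C(z/14, 2) = z(z − 14)/(2·14), giving z² − 14z − 14·20·19 ≤ 0 and hence z ≤ (1/2)[14 + √(196 + 4·5320)] = (1/2)[14 + √21476] ≈ (1/2)(14 + 146.5469) = 80.2735.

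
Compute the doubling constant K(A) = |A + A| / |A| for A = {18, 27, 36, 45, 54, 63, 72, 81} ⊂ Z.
K = |A + A| / |A| = 15/8

Enumerate A + A = {a + b : a, b ∈ A}. With |A| = 8, there are |A|^2 = 64 ordered sum pairs; collecting distinct values, A + A = {36, 45, 54, 63, 72, 81, 90, 99, 108, 117, 126, 135, 144, 153, 162}, so |A + A| = 15. Thus K = 15/8. Here |A + A| = 2|A| − 1 = 15, the minimum possible — so K = 15/8 is minimal, which holds iff A is an arithmetic progression.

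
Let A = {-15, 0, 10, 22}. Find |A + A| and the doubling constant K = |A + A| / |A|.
K = |A + A| / |A| = 10/4 = 5/2

Enumerate A + A = {a + b : a, b ∈ A}. With |A| = 4, there are |A|^2 = 16 ordered sum pairs; collecting distinct values, A + A = {-30, -15, -5, 0, 7, 10, 20, 22, 32, 44}, so |A + A| = 10. Thus K = 10/4 = 5/2. For comparison, the minimum possible |A + A| over all 4-element sets is 2·4 − 1 = 7 (so min K = 7/4), attained only by arithmetic progressions.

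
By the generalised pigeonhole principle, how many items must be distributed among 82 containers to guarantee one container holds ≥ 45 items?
n = (45 − 1)·82 + 1 = 3609

By the generalised pigeonhole principle, to guarantee some box contains ≥ r objects we need more than (r − 1) · k objects total. Threshold: n = (r − 1) · k + 1. With r = 45 and k = 82: n = 44 · 82 + 1 = 3608 + 1 = 3609. For n = 3608 = 44 · 82, we can put exactly 44 objects in every box, avoiding 45 in any single one — so 3609 is tight.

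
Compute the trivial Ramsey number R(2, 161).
R(2, 161) = 161

R(2, k) = k for all k ≥ 2: in a 2-colouring of K_k, either some edge is red (a red K_2) or all edges are blue (a blue K_k). And K_{160} coloured all-blue has no blue K_161, so R(2, 161) > 160. Hence R(2, 161) = 161.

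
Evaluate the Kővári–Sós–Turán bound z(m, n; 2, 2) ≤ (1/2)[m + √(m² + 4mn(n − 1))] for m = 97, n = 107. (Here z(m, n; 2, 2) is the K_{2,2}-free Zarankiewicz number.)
z(97, 107; 2, 2) ≤ (1/2)[97 + √(97² + 4·97·107·106)] = (1/2)[97 + √4410105] = 1098.5125

Kővári–Sós–Turán: let r_1, ..., r_97 be the row sums and z = Σ r_i the total number of 1s. Each pair of columns can share at most one row with both entries 1 (else a 2×2 all-ones block appears), so Σ_i C(r_i, 2) ≤ C(107, 2) = 5671. By convexity Σ_i C(r_i, 2) ≥ 97·C(z/97, 2) = z(z − 97)/(2·97), giving z² − 97z − 97·107·106 ≤ 0 and hence z ≤ (1/2)[97 + √(9409 + 4·1100174)] = (1/2)[97 + √4410105] ≈ (1/2)(97 + 2100.025) = 1098.5125.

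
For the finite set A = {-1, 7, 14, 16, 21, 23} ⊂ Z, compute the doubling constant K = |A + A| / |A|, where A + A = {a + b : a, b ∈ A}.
K = |A + A| / |A| = 18/6 = 3

Enumerate A + A = {a + b : a, b ∈ A}. With |A| = 6, there are |A|^2 = 36 ordered sum pairs; collecting distinct values, A + A = {-2, 6, 13, 14, 15, 20, 21, 22, 23, 28, 30, 32, 35, 37, 39, 42, 44, 46}, so |A + A| = 18. Thus K = 18/6 = 3. For comparison, the minimum possible |A + A| over all 6-element sets is 2·6 − 1 = 11 (so min K = 11/6), attained only by arithmetic progressions.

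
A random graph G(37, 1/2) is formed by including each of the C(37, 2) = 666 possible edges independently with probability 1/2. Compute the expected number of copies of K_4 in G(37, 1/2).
E[# K_4] = C(37, 4) · (1/2)^C(4, 2) = 66045 / 2^6 = 1031.953125

For each 4-subset S of vertices (there are C(37, 4) = 66045 such S), let X_S = 1 if S induces a K_4 (all C(4, 2) = 6 edges present). Then P(X_S = 1) = (1/2)^6 = 1/64. By linearity of expectation, E[# K_4] = C(37, 4) · (1/2)^6 = 66045 / 64 = 1031.953125.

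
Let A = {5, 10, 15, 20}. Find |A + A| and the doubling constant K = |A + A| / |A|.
K = |A + A| / |A| = 7/4

Enumerate A + A = {a + b : a, b ∈ A}. With |A| = 4, there are |A|^2 = 16 ordered sum pairs; collecting distinct values, A + A = {10, 15, 20, 25, 30, 35, 40}, so |A + A| = 7. Thus K = 7/4. Here |A + A| = 2|A| − 1 = 7, the minimum possible — so K = 7/4 is minimal, which holds iff A is an arithmetic progression.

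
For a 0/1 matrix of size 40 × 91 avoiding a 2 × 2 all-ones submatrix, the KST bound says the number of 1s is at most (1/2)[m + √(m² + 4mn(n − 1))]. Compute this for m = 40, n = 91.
z(40, 91; 2, 2) ≤ (1/2)[40 + √(40² + 4·40·91·90)] = (1/2)[40 + √1312000] = 592.7128

Kővári–Sós–Turán: let r_1, ..., r_40 be the row sums and z = Σ r_i the total number of 1s. Each pair of columns can share at most one row with both entries 1 (else a 2×2 all-ones block appears), so Σ_i C(r_i, 2) ≤ C(91, 2) = 4095. By convexity Σ_i C(r_i, 2) ≥ 40·C(z/40, 2) = z(z − 40)/(2·40), giving z² − 40z − 40·91·90 ≤ 0 and hence z ≤ (1/2)[40 + √(1600 + 4·327600)] = (1/2)[40 + √1312000] ≈ (1/2)(40 + 1145.4257) = 592.7128.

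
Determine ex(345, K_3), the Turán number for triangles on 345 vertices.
ex(345, K_3) = ⌊345^2/4⌋ = 29756

Mantel (1907): a triangle-free graph on n vertices has at most ⌊n^2/4⌋ edges, with equality for the complete bipartite graph K_{⌊n/2⌋, ⌈n/2⌉}. For n = 345: ⌊345^2/4⌋ = ⌊119025/4⌋ = 29756. The extremal graph is K_{172, 173}, which has 172·173 = 29756 edges.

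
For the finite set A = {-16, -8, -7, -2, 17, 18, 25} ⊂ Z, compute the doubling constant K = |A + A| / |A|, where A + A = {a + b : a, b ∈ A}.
K = |A + A| / |A| = 26/7

Enumerate A + A = {a + b : a, b ∈ A}. With |A| = 7, there are |A|^2 = 49 ordered sum pairs; collecting distinct values, A + A = {-32, -24, -23, -18, -16, -15, -14, -10, -9, -4, 1, 2, 9, 10, 11, 15, 16, 17, 18, 23, 34, 35, 36, 42, 43, 50}, so |A + A| = 26. Thus K = 26/7. For comparison, the minimum possible |A + A| over all 7-element sets is 2·7 − 1 = 13 (so min K = 13/7), attained only by arithmetic progressions.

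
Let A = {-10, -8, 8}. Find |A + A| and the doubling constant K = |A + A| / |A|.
K = |A + A| / |A| = 6/3 = 2

Enumerate A + A = {a + b : a, b ∈ A}. With |A| = 3, there are |A|^2 = 9 ordered sum pairs; collecting distinct values, A + A = {-20, -18, -16, -2, 0, 16}, so |A + A| = 6. Thus K = 6/3 = 2. For comparison, the minimum possible |A + A| over all 3-element sets is 2·3 − 1 = 5 (so min K = 5/3), attained only by arithmetic progressions.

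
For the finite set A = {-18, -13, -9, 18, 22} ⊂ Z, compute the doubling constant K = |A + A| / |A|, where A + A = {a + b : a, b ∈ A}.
K = |A + A| / |A| = 14/5

Enumerate A + A = {a + b : a, b ∈ A}. With |A| = 5, there are |A|^2 = 25 ordered sum pairs; collecting distinct values, A + A = {-36, -31, -27, -26, -22, -18, 0, 4, 5, 9, 13, 36, 40, 44}, so |A + A| = 14. Thus K = 14/5. For comparison, the minimum possible |A + A| over all 5-element sets is 2·5 − 1 = 9 (so min K = 9/5), attained only by arithmetic progressions.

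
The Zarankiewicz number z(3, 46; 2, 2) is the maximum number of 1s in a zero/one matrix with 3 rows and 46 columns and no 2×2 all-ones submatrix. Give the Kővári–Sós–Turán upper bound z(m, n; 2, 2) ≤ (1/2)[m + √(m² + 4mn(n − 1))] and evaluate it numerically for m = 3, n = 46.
z(3, 46; 2, 2) ≤ (1/2)[3 + √(3² + 4·3·46·45)] = (1/2)[3 + √24849] = 80.3178

Kővári–Sós–Turán: let r_1, ..., r_3 be the row sums and z = Σ r_i the total number of 1s. Each pair of columns can share at most one row with both entries 1 (else a 2×2 all-ones block appears), so Σ_i C(r_i, 2) ≤ C(46, 2) = 1035. By convexity Σ_i C(r_i, 2) ≥ 3·C(z/3, 2) = z(z − 3)/(2·3), giving z² − 3z − 3·46·45 ≤ 0 and hence z ≤ (1/2)[3 + √(9 + 4·6210)] = (1/2)[3 + √24849] ≈ (1/2)(3 + 157.6357) = 80.3178.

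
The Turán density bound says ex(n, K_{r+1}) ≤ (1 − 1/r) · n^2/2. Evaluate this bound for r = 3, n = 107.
Turán density bound = (2/3) · 107^2/2 = 11449/3 ≈ 3816.3333

Turán's theorem: ex(n, K_{r+1}) is achieved by the complete r-partite Turán graph T(n, r) with parts as balanced as possible, and is at most (1 − 1/r) · n^2/2. For r = 3, n = 107: the density bound is (2/3) · 11449/2 = 11449/3 ≈ 3816.3333. The integer-valued extremum is e(T(107, 3)) = 3816, which is strictly less than the density bound 11449/3 since 3 ∤ 107 (the parts of T(107, 3) cannot all be equal).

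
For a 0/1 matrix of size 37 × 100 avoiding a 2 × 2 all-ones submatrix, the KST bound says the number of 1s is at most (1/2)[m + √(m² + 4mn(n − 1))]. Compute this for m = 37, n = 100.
z(37, 100; 2, 2) ≤ (1/2)[37 + √(37² + 4·37·100·99)] = (1/2)[37 + √1466569] = 624.0099

Kővári–Sós–Turán: let r_1, ..., r_37 be the row sums and z = Σ r_i the total number of 1s. Each pair of columns can share at most one row with both entries 1 (else a 2×2 all-ones block appears), so Σ_i C(r_i, 2) ≤ C(100, 2) = 4950. By convexity Σ_i C(r_i, 2) ≥ 37·C(z/37, 2) = z(z − 37)/(2·37), giving z² − 37z − 37·100·99 ≤ 0 and hence z ≤ (1/2)[37 + √(1369 + 4·366300)] = (1/2)[37 + √1466569] ≈ (1/2)(37 + 1211.0198) = 624.0099.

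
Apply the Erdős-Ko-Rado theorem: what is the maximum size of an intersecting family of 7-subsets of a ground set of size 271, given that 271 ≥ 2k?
max |F| = C(270, 6) = 508811728635

The Erdős-Ko-Rado theorem states: for n ≥ 2k, an intersecting family of k-subsets of an n-element set has size at most C(n − 1, k − 1), with equality for 'star' families {A ⊆ [n] : |A| = k, i ∈ A} (fix an element i). For n = 271, k = 7: C(270, 6) = 508811728635.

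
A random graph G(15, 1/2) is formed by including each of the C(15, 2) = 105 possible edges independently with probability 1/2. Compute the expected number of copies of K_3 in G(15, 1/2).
E[# K_3] = C(15, 3) · (1/2)^C(3, 2) = 455 / 2^3 = 56.875

For each 3-subset S of vertices (there are C(15, 3) = 455 such S), let X_S = 1 if S induces a K_3 (all C(3, 2) = 3 edges present). Then P(X_S = 1) = (1/2)^3 = 1/8. By linearity of expectation, E[# K_3] = C(15, 3) · (1/2)^3 = 455 / 8 = 56.875.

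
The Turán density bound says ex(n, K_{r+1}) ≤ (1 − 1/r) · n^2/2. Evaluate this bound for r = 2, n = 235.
Turán density bound = (1/2) · 235^2/2 = 55225/4 ≈ 13806.25

Turán's theorem: ex(n, K_{r+1}) is achieved by the complete r-partite Turán graph T(n, r) with parts as balanced as possible, and is at most (1 − 1/r) · n^2/2. For r = 2, n = 235: the density bound is (1/2) · 55225/2 = 55225/4 ≈ 13806.25. The integer-valued extremum is e(T(235, 2)) = 13806, which is strictly less than the density bound 55225/4 since 2 ∤ 235 (the parts of T(235, 2) cannot all be equal).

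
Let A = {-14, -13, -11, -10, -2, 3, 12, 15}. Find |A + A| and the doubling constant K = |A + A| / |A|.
K = |A + A| / |A| = 32/8 = 4

Enumerate A + A = {a + b : a, b ∈ A}. With |A| = 8, there are |A|^2 = 64 ordered sum pairs; collecting distinct values, A + A = {-28, -27, -26, -25, -24, -23, -22, -21, -20, -16, -15, -13, -12, -11, -10, -8, -7, -4, -2, -1, 1, 2, 4, 5, 6, 10, 13, 15, 18, 24, 27, 30}, so |A + A| = 32. Thus K = 32/8 = 4. For comparison, the minimum possible |A + A| over all 8-element sets is 2·8 − 1 = 15 (so min K = 15/8), attained only by arithmetic progressions.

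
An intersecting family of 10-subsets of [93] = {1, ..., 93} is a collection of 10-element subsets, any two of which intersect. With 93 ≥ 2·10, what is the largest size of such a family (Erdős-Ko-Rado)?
max |F| = C(92, 9) = 868754947060

The Erdős-Ko-Rado theorem states: for n ≥ 2k, an intersecting family of k-subsets of an n-element set has size at most C(n − 1, k − 1), with equality for 'star' families {A ⊆ [n] : |A| = k, i ∈ A} (fix an element i). For n = 93, k = 10: C(92, 9) = 868754947060.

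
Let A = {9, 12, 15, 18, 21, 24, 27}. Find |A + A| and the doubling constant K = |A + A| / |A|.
K = |A + A| / |A| = 13/7

Enumerate A + A = {a + b : a, b ∈ A}. With |A| = 7, there are |A|^2 = 49 ordered sum pairs; collecting distinct values, A + A = {18, 21, 24, 27, 30, 33, 36, 39, 42, 45, 48, 51, 54}, so |A + A| = 13. Thus K = 13/7. Here |A + A| = 2|A| − 1 = 13, the minimum possible — so K = 13/7 is minimal, which holds iff A is an arithmetic progression.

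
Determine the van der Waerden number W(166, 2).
W(166, 2) = 166 + 1 = 167

A 2-term AP is any pair of integers, so a monochromatic 2-AP exists iff some colour is used at least twice. With 166 colours, the colouring i ↦ i on {1, ..., 166} uses each colour once, avoiding any monochromatic pair, so W(166, 2) > 166. For {1, ..., 167}, pigeonhole forces two integers of the same colour, which form a monochromatic 2-AP. Hence W(166, 2) = 167.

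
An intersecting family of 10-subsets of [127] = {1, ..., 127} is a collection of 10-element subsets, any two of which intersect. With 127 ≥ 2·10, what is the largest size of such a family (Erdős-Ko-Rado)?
max |F| = C(126, 9) = 16466440817750

The Erdős-Ko-Rado theorem states: for n ≥ 2k, an intersecting family of k-subsets of an n-element set has size at most C(n − 1, k − 1), with equality for 'star' families {A ⊆ [n] : |A| = k, i ∈ A} (fix an element i). For n = 127, k = 10: C(126, 9) = 16466440817750.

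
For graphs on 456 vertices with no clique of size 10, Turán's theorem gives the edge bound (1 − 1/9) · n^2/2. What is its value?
Turán density bound = (8/9) · 456^2/2 = 92416

Turán's theorem: ex(n, K_{r+1}) is achieved by the complete r-partite Turán graph T(n, r) with parts as balanced as possible, and is at most (1 − 1/r) · n^2/2. For r = 9, n = 456: the density bound is (8/9) · 207936/2 = 92416. The integer-valued extremum is e(T(456, 9)) = 92415, which is strictly less than the density bound 92416 since 9 ∤ 456 (the parts of T(456, 9) cannot all be equal).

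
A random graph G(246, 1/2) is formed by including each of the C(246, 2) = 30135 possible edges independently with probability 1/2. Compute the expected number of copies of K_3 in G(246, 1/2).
E[# K_3] = C(246, 3) · (1/2)^C(3, 2) = 2450980 / 2^3 = 612745/2 = 306372.5

For each 3-subset S of vertices (there are C(246, 3) = 2450980 such S), let X_S = 1 if S induces a K_3 (all C(3, 2) = 3 edges present). Then P(X_S = 1) = (1/2)^3 = 1/8. By linearity of expectation, E[# K_3] = C(246, 3) · (1/2)^3 = 2450980 / 8 = 612745/2 = 306372.5.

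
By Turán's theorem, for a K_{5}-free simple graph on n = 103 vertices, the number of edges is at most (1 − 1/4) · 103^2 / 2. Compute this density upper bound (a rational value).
Turán density bound = (3/4) · 103^2/2 = 31827/8 ≈ 3978.375

Turán's theorem: ex(n, K_{r+1}) is achieved by the complete r-partite Turán graph T(n, r) with parts as balanced as possible, and is at most (1 − 1/r) · n^2/2. For r = 4, n = 103: the density bound is (3/4) · 10609/2 = 31827/8 ≈ 3978.375. The integer-valued extremum is e(T(103, 4)) = 3978, which is strictly less than the density bound 31827/8 since 4 ∤ 103 (the parts of T(103, 4) cannot all be equal).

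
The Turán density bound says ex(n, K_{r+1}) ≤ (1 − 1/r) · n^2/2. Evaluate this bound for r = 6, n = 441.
Turán density bound = (5/6) · 441^2/2 = 324135/4 ≈ 81033.75

Turán's theorem: ex(n, K_{r+1}) is achieved by the complete r-partite Turán graph T(n, r) with parts as balanced as possible, and is at most (1 − 1/r) · n^2/2. For r = 6, n = 441: the density bound is (5/6) · 194481/2 = 324135/4 ≈ 81033.75. The integer-valued extremum is e(T(441, 6)) = 81033, which is strictly less than the density bound 324135/4 since 6 ∤ 441 (the parts of T(441, 6) cannot all be equal).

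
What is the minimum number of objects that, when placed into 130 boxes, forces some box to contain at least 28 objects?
n = (28 − 1)·130 + 1 = 3511

By the generalised pigeonhole principle, to guarantee some box contains ≥ r objects we need more than (r − 1) · k objects total. Threshold: n = (r − 1) · k + 1. With r = 28 and k = 130: n = 27 · 130 + 1 = 3510 + 1 = 3511. For n = 3510 = 27 · 130, we can put exactly 27 objects in every box, avoiding 28 in any single one — so 3511 is tight.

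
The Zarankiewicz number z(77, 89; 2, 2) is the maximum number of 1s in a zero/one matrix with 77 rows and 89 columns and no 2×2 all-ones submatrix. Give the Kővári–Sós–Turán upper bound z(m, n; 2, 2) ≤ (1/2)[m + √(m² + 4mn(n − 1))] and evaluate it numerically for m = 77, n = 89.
z(77, 89; 2, 2) ≤ (1/2)[77 + √(77² + 4·77·89·88)] = (1/2)[77 + √2418185] = 816.0257

Kővári–Sós–Turán: let r_1, ..., r_77 be the row sums and z = Σ r_i the total number of 1s. Each pair of columns can share at most one row with both entries 1 (else a 2×2 all-ones block appears), so Σ_i C(r_i, 2) ≤ C(89, 2) = 3916. By convexity Σ_i C(r_i, 2) ≥ 77·C(z/77, 2) = z(z − 77)/(2·77), giving z² − 77z − 77·89·88 ≤ 0 and hence z ≤ (1/2)[77 + √(5929 + 4·603064)] = (1/2)[77 + √2418185] ≈ (1/2)(77 + 1555.0514) = 816.0257.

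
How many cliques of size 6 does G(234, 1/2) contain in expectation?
E[# K_6] = C(234, 6) · (1/2)^C(6, 2) = 213748248714 / 2^15 = 106874124357/16384 ≈ 6523078.879211

For each 6-subset S of vertices (there are C(234, 6) = 213748248714 such S), let X_S = 1 if S induces a K_6 (all C(6, 2) = 15 edges present). Then P(X_S = 1) = (1/2)^15 = 1/32768. By linearity of expectation, E[# K_6] = C(234, 6) · (1/2)^15 = 213748248714 / 32768 = 106874124357/16384 ≈ 6523078.879211.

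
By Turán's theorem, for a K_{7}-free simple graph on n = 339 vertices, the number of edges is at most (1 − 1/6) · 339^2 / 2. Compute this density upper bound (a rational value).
Turán density bound = (5/6) · 339^2/2 = 191535/4 ≈ 47883.75

Turán's theorem: ex(n, K_{r+1}) is achieved by the complete r-partite Turán graph T(n, r) with parts as balanced as possible, and is at most (1 − 1/r) · n^2/2. For r = 6, n = 339: the density bound is (5/6) · 114921/2 = 191535/4 ≈ 47883.75. The integer-valued extremum is e(T(339, 6)) = 47883, which is strictly less than the density bound 191535/4 since 6 ∤ 339 (the parts of T(339, 6) cannot all be equal).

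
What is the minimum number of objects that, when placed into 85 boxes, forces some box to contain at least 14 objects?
n = (14 − 1)·85 + 1 = 1106

By the generalised pigeonhole principle, to guarantee some box contains ≥ r objects we need more than (r − 1) · k objects total. Threshold: n = (r − 1) · k + 1. With r = 14 and k = 85: n = 13 · 85 + 1 = 1105 + 1 = 1106. For n = 1105 = 13 · 85, we can put exactly 13 objects in every box, avoiding 14 in any single one — so 1106 is tight.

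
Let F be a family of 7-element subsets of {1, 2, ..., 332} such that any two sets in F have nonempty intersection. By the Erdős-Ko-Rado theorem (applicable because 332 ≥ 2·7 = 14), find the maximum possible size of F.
max |F| = C(331, 6) = 1745197296766

The Erdős-Ko-Rado theorem states: for n ≥ 2k, an intersecting family of k-subsets of an n-element set has size at most C(n − 1, k − 1), with equality for 'star' families {A ⊆ [n] : |A| = k, i ∈ A} (fix an element i). For n = 332, k = 7: C(331, 6) = 1745197296766.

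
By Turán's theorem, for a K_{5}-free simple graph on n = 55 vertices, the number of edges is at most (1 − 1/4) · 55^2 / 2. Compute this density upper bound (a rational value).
Turán density bound = (3/4) · 55^2/2 = 9075/8 ≈ 1134.375

Turán's theorem: ex(n, K_{r+1}) is achieved by the complete r-partite Turán graph T(n, r) with parts as balanced as possible, and is at most (1 − 1/r) · n^2/2. For r = 4, n = 55: the density bound is (3/4) · 3025/2 = 9075/8 ≈ 1134.375. The integer-valued extremum is e(T(55, 4)) = 1134, which is strictly less than the density bound 9075/8 since 4 ∤ 55 (the parts of T(55, 4) cannot all be equal).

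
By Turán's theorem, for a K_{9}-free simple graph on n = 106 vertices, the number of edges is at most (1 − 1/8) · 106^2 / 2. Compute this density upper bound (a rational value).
Turán density bound = (7/8) · 106^2/2 = 19663/4 ≈ 4915.75

Turán's theorem: ex(n, K_{r+1}) is achieved by the complete r-partite Turán graph T(n, r) with parts as balanced as possible, and is at most (1 − 1/r) · n^2/2. For r = 8, n = 106: the density bound is (7/8) · 11236/2 = 19663/4 ≈ 4915.75. The integer-valued extremum is e(T(106, 8)) = 4915, which is strictly less than the density bound 19663/4 since 8 ∤ 106 (the parts of T(106, 8) cannot all be equal).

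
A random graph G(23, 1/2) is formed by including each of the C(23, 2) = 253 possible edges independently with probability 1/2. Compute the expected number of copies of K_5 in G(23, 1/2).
E[# K_5] = C(23, 5) · (1/2)^C(5, 2) = 33649 / 2^10 ≈ 32.860352

For each 5-subset S of vertices (there are C(23, 5) = 33649 such S), let X_S = 1 if S induces a K_5 (all C(5, 2) = 10 edges present). Then P(X_S = 1) = (1/2)^10 = 1/1024. By linearity of expectation, E[# K_5] = C(23, 5) · (1/2)^10 = 33649 / 1024 ≈ 32.860352.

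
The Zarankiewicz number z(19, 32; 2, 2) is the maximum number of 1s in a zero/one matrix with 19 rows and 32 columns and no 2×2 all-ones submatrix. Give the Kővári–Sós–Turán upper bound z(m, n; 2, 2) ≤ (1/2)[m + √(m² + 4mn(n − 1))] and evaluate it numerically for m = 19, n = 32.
z(19, 32; 2, 2) ≤ (1/2)[19 + √(19² + 4·19·32·31)] = (1/2)[19 + √75753] = 147.1163

Kővári–Sós–Turán: let r_1, ..., r_19 be the row sums and z = Σ r_i the total number of 1s. Each pair of columns can share at most one row with both entries 1 (else a 2×2 all-ones block appears), so Σ_i C(r_i, 2) ≤ C(32, 2) = 496. By convexity Σ_i C(r_i, 2) ≥ 19·C(z/19, 2) = z(z − 19)/(2·19), giving z² − 19z − 19·32·31 ≤ 0 and hence z ≤ (1/2)[19 + √(361 + 4·18848)] = (1/2)[19 + √75753] ≈ (1/2)(19 + 275.2326) = 147.1163.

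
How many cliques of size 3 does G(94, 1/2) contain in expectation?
E[# K_3] = C(94, 3) · (1/2)^C(3, 2) = 134044 / 2^3 = 33511/2 = 16755.5

For each 3-subset S of vertices (there are C(94, 3) = 134044 such S), let X_S = 1 if S induces a K_3 (all C(3, 2) = 3 edges present). Then P(X_S = 1) = (1/2)^3 = 1/8. By linearity of expectation, E[# K_3] = C(94, 3) · (1/2)^3 = 134044 / 8 = 33511/2 = 16755.5.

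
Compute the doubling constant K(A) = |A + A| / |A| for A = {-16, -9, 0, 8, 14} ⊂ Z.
K = |A + A| / |A| = 15/5 = 3

Enumerate A + A = {a + b : a, b ∈ A}. With |A| = 5, there are |A|^2 = 25 ordered sum pairs; collecting distinct values, A + A = {-32, -25, -18, -16, -9, -8, -2, -1, 0, 5, 8, 14, 16, 22, 28}, so |A + A| = 15. Thus K = 15/5 = 3. For comparison, the minimum possible |A + A| over all 5-element sets is 2·5 − 1 = 9 (so min K = 9/5), attained only by arithmetic progressions.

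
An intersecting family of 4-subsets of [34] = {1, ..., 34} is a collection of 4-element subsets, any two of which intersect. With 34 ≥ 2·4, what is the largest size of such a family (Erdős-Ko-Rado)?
max |F| = C(33, 3) = 5456

Erdős-Ko-Rado (1961): when n ≥ 2k, max |F| = C(n−1, k−1). The bound is attained by the star {A : i ∈ A} for any fixed i ∈ [n]. Here C(34−1, 4−1) = C(33, 3) = 5456.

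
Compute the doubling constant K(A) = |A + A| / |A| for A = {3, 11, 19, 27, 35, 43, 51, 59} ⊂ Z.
K = |A + A| / |A| = 15/8

Enumerate A + A = {a + b : a, b ∈ A}. With |A| = 8, there are |A|^2 = 64 ordered sum pairs; collecting distinct values, A + A = {6, 14, 22, 30, 38, 46, 54, 62, 70, 78, 86, 94, 102, 110, 118}, so |A + A| = 15. Thus K = 15/8. Here |A + A| = 2|A| − 1 = 15, the minimum possible — so K = 15/8 is minimal, which holds iff A is an arithmetic progression.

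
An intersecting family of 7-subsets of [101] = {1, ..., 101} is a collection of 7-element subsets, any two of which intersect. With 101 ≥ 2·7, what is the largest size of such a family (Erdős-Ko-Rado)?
max |F| = C(100, 6) = 1192052400

Erdős-Ko-Rado (1961): when n ≥ 2k, max |F| = C(n−1, k−1). The bound is attained by the star {A : i ∈ A} for any fixed i ∈ [n]. Here C(101−1, 7−1) = C(100, 6) = 1192052400.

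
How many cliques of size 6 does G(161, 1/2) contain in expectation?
E[# K_6] = C(161, 6) · (1/2)^C(6, 2) = 22013638192 / 2^15 = 1375852387/2048 ≈ 671802.923340

For each 6-subset S of vertices (there are C(161, 6) = 22013638192 such S), let X_S = 1 if S induces a K_6 (all C(6, 2) = 15 edges present). Then P(X_S = 1) = (1/2)^15 = 1/32768. By linearity of expectation, E[# K_6] = C(161, 6) · (1/2)^15 = 22013638192 / 32768 = 1375852387/2048 ≈ 671802.923340.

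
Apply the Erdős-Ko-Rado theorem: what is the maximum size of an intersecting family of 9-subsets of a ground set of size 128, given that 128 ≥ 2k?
max |F| = C(127, 8) = 1340346236625

Erdős-Ko-Rado (1961): when n ≥ 2k, max |F| = C(n−1, k−1). The bound is attained by the star {A : i ∈ A} for any fixed i ∈ [n]. Here C(128−1, 9−1) = C(127, 8) = 1340346236625.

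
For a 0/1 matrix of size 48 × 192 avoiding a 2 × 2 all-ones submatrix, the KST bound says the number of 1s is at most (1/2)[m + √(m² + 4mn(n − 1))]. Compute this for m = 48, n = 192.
z(48, 192; 2, 2) ≤ (1/2)[48 + √(48² + 4·48·192·191)] = (1/2)[48 + √7043328] = 1350.9635

Kővári–Sós–Turán: let r_1, ..., r_48 be the row sums and z = Σ r_i the total number of 1s. Each pair of columns can share at most one row with both entries 1 (else a 2×2 all-ones block appears), so Σ_i C(r_i, 2) ≤ C(192, 2) = 18336. By convexity Σ_i C(r_i, 2) ≥ 48·C(z/48, 2) = z(z − 48)/(2·48), giving z² − 48z − 48·192·191 ≤ 0 and hence z ≤ (1/2)[48 + √(2304 + 4·1760256)] = (1/2)[48 + √7043328] ≈ (1/2)(48 + 2653.9269) = 1350.9635.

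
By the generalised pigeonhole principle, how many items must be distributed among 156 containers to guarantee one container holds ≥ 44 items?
n = (44 − 1)·156 + 1 = 6709

By the generalised pigeonhole principle, to guarantee some box contains ≥ r objects we need more than (r − 1) · k objects total. Threshold: n = (r − 1) · k + 1. With r = 44 and k = 156: n = 43 · 156 + 1 = 6708 + 1 = 6709. For n = 6708 = 43 · 156, we can put exactly 43 objects in every box, avoiding 44 in any single one — so 6709 is tight.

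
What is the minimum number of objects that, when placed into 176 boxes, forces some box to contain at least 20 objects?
n = (20 − 1)·176 + 1 = 3345

By the generalised pigeonhole principle, to guarantee some box contains ≥ r objects we need more than (r − 1) · k objects total. Threshold: n = (r − 1) · k + 1. With r = 20 and k = 176: n = 19 · 176 + 1 = 3344 + 1 = 3345. For n = 3344 = 19 · 176, we can put exactly 19 objects in every box, avoiding 20 in any single one — so 3345 is tight.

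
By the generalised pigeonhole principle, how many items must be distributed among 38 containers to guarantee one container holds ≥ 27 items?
n = (27 − 1)·38 + 1 = 989

By the generalised pigeonhole principle, to guarantee some box contains ≥ r objects we need more than (r − 1) · k objects total. Threshold: n = (r − 1) · k + 1. With r = 27 and k = 38: n = 26 · 38 + 1 = 988 + 1 = 989. For n = 988 = 26 · 38, we can put exactly 26 objects in every box, avoiding 27 in any single one — so 989 is tight.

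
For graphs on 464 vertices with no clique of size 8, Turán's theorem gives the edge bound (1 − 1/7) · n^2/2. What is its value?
Turán density bound = (6/7) · 464^2/2 = 645888/7 ≈ 92269.7143

Turán's theorem: ex(n, K_{r+1}) is achieved by the complete r-partite Turán graph T(n, r) with parts as balanced as possible, and is at most (1 − 1/r) · n^2/2. For r = 7, n = 464: the density bound is (6/7) · 215296/2 = 645888/7 ≈ 92269.7143. The integer-valued extremum is e(T(464, 7)) = 92269, which is strictly less than the density bound 645888/7 since 7 ∤ 464 (the parts of T(464, 7) cannot all be equal).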